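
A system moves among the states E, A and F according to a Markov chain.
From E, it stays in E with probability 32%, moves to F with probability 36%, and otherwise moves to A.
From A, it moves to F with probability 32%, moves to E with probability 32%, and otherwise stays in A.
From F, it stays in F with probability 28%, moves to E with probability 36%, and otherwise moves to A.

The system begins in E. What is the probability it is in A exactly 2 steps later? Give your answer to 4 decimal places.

0.3472

Sum over the intermediate state after 1 step:
P = P(E→E)·P(E→A) + P(E→A)·P(A→A) + P(E→F)·P(F→A)
  = 0.32×0.32 + 0.32×0.36 + 0.36×0.36
  = 0.1024 + 0.1152 + 0.1296 = 0.3472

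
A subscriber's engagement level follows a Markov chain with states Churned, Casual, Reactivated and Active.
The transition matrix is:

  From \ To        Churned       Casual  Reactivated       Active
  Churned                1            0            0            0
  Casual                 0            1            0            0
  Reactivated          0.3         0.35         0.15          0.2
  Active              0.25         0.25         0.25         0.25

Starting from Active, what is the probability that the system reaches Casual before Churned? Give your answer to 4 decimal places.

Let h(s) be the probability of absorption at Casual starting from transient state s. Then h(Casual) = 1 and h(Churned) = 0. By first-step analysis:
h(Reactivated) = 0.3·0 + 0.35·1 + 0.15·h(Reactivated) + 0.2·h(Active)
h(Active) = 0.25·0 + 0.25·1 + 0.25·h(Reactivated) + 0.25·h(Active)
Solving: h(Reactivated) = 0.5319, h(Active) = 0.5106.
Starting from Active, the probability is 0.5106.

0.5106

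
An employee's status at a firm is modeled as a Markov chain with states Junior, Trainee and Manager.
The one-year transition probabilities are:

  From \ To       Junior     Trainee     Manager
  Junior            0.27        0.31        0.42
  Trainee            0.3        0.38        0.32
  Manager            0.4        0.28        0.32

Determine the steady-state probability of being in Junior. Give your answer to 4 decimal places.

Let the stationary distribution be π with π = πP and π_1 + π_2 + π_3 = 1.
π_1 = 0.27·π_1 + 0.3·π_2 + 0.4·π_3
π_2 = 0.31·π_1 + 0.38·π_2 + 0.28·π_3
Solving with the normalization constraint gives π = (0.3255, 0.3220, 0.3525).
So the stationary probability of Junior is 0.3255.

0.3255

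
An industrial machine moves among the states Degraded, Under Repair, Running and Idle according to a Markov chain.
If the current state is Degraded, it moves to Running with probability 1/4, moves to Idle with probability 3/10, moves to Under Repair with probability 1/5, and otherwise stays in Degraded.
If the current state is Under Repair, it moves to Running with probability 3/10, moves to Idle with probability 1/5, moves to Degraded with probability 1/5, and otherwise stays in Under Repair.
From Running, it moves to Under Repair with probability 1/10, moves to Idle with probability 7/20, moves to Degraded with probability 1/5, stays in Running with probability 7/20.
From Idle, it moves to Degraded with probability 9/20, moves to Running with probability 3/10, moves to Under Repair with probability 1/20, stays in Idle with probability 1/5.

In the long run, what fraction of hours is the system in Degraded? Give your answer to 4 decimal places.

0.2825

Let the stationary distribution be π with π = πP and π_1 + π_2 + π_3 + π_4 = 1.
π_1 = 0.25·π_1 + 0.2·π_2 + 0.2·π_3 + 0.45·π_4
π_2 = 0.2·π_1 + 0.3·π_2 + 0.1·π_3 + 0.05·π_4
π_3 = 0.25·π_1 + 0.3·π_2 + 0.35·π_3 + 0.3·π_4
Solving with the normalization constraint gives π = (0.2825, 0.1432, 0.3009, 0.2734).
So the stationary probability of Degraded is 0.2825.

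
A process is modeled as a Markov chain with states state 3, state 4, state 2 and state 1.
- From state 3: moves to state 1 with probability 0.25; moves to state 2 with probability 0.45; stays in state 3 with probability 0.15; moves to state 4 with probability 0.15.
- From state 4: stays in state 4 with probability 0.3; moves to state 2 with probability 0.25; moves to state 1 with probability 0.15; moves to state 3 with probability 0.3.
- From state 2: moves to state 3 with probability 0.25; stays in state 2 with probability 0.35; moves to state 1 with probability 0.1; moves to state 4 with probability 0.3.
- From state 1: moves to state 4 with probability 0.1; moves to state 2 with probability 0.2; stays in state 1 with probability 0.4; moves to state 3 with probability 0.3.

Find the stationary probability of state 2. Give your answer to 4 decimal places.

Let the stationary distribution be π with π = πP and π_1 + π_2 + π_3 + π_4 = 1.
π_1 = 0.15·π_1 + 0.3·π_2 + 0.25·π_3 + 0.3·π_4
π_2 = 0.15·π_1 + 0.3·π_2 + 0.3·π_3 + 0.1·π_4
π_3 = 0.45·π_1 + 0.25·π_2 + 0.35·π_3 + 0.2·π_4
Solving with the normalization constraint gives π = (0.2469, 0.2207, 0.3209, 0.2115).
So the stationary probability of state 2 is 0.3209.

0.3209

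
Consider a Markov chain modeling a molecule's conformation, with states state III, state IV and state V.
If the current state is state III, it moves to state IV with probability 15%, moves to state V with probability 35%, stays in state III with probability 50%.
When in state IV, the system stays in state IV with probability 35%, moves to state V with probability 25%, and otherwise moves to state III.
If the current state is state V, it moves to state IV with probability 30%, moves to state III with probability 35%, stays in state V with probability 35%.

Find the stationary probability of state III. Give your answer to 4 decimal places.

0.4264

Let the stationary distribution be π with π = πP and π_1 + π_2 + π_3 = 1.
π_1 = 0.5·π_1 + 0.4·π_2 + 0.35·π_3
π_2 = 0.15·π_1 + 0.35·π_2 + 0.3·π_3
Solving with the normalization constraint gives π = (0.4264, 0.2485, 0.3252).
So the stationary probability of state III is 0.4264.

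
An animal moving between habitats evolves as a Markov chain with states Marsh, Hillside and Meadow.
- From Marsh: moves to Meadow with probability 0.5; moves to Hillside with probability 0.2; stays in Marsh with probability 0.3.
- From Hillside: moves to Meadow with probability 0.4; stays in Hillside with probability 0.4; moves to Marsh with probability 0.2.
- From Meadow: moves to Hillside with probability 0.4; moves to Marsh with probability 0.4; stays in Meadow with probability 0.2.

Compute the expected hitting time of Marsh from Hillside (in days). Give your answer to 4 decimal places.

Let t(s) be the expected number of days to first reach Marsh from state s, with t(Marsh) = 0. Conditioning on the first day:
t(Hillside) = 1 + 0.4·t(Hillside) + 0.4·t(Meadow)
t(Meadow) = 1 + 0.4·t(Hillside) + 0.2·t(Meadow)
Solving: t(Hillside) = 3.7500, t(Meadow) = 3.1250.
Expected days from Hillside to Marsh: 3.7500.

3.7500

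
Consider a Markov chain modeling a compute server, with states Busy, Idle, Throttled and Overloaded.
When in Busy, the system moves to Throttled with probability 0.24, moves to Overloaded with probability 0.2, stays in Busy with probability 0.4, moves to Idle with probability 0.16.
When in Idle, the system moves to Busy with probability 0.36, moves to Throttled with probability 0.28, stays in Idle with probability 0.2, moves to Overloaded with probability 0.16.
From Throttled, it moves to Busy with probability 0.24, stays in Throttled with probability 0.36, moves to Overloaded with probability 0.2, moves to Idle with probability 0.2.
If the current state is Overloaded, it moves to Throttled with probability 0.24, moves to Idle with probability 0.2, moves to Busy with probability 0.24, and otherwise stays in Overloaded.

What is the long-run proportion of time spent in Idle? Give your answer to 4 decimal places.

0.1875

Let the stationary distribution be π with π = πP and π_1 + π_2 + π_3 + π_4 = 1.
π_1 = 0.4·π_1 + 0.36·π_2 + 0.24·π_3 + 0.24·π_4
π_2 = 0.16·π_1 + 0.2·π_2 + 0.2·π_3 + 0.2·π_4
π_3 = 0.24·π_1 + 0.28·π_2 + 0.36·π_3 + 0.24·π_4
Solving with the normalization constraint gives π = (0.3125, 0.1875, 0.2813, 0.2188).
So the stationary probability of Idle is 0.1875.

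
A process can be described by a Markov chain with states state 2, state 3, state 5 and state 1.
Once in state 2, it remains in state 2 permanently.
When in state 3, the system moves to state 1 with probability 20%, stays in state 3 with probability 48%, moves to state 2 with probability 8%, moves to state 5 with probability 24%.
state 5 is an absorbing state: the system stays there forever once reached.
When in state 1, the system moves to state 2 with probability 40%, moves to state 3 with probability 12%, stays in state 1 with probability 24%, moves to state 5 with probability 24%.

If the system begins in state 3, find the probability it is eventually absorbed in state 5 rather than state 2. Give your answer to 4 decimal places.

Let h(s) be the probability of absorption at state 5 starting from transient state s. Then h(state 5) = 1 and h(state 2) = 0. By first-step analysis:
h(state 3) = 0.08·0 + 0.48·h(state 3) + 0.24·1 + 0.2·h(state 1)
h(state 1) = 0.4·0 + 0.12·h(state 3) + 0.24·1 + 0.24·h(state 1)
Solving: h(state 3) = 0.6207, h(state 1) = 0.4138.
Starting from state 3, the probability is 0.6207.

0.6207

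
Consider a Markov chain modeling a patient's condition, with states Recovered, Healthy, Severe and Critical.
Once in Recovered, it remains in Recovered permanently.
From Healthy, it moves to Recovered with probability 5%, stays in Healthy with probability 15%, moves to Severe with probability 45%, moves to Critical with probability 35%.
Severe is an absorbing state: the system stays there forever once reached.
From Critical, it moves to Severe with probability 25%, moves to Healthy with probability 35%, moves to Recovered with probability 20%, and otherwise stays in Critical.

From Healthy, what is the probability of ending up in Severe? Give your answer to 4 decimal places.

Let h(s) be the probability of absorption at Severe starting from transient state s. Then h(Severe) = 1 and h(Recovered) = 0. By first-step analysis:
h(Healthy) = 0.05·0 + 0.15·h(Healthy) + 0.45·1 + 0.35·h(Critical)
h(Critical) = 0.2·0 + 0.35·h(Healthy) + 0.25·1 + 0.2·h(Critical)
Solving: h(Healthy) = 0.8027, h(Critical) = 0.6637.
Starting from Healthy, the probability is 0.8027.

0.8027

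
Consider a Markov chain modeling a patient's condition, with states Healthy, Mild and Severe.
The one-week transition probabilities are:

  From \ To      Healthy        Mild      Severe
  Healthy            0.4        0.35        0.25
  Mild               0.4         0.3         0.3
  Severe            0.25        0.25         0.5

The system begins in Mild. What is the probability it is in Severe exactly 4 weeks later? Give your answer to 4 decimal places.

Propagate the distribution vector 4 weeks from Mild.
After 0 weeks: (0.0000, 1.0000, 0.0000)
After 1 week: (0.4000, 0.3000, 0.3000)
After 2 weeks: (0.3550, 0.3050, 0.3400)
After 3 weeks: (0.3490, 0.3008, 0.3503)
After 4 weeks: (0.3475, 0.2999, 0.3526)
P(in Severe after 4 weeks) = 0.3526

0.3526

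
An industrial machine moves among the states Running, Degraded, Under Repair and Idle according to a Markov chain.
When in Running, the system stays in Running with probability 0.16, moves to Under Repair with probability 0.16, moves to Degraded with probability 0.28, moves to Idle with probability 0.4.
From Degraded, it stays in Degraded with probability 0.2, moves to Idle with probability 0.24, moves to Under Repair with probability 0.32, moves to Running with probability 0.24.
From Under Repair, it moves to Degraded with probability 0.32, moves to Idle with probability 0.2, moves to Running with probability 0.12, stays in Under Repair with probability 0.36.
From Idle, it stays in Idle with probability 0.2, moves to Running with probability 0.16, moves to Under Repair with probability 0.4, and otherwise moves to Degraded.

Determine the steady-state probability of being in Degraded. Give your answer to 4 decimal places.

Let the stationary distribution be π with π = πP and π_1 + π_2 + π_3 + π_4 = 1.
π_1 = 0.16·π_1 + 0.24·π_2 + 0.12·π_3 + 0.16·π_4
π_2 = 0.28·π_1 + 0.2·π_2 + 0.32·π_3 + 0.24·π_4
π_3 = 0.16·π_1 + 0.32·π_2 + 0.36·π_3 + 0.4·π_4
Solving with the normalization constraint gives π = (0.1680, 0.2623, 0.3257, 0.2441).
So the stationary probability of Degraded is 0.2623.

0.2623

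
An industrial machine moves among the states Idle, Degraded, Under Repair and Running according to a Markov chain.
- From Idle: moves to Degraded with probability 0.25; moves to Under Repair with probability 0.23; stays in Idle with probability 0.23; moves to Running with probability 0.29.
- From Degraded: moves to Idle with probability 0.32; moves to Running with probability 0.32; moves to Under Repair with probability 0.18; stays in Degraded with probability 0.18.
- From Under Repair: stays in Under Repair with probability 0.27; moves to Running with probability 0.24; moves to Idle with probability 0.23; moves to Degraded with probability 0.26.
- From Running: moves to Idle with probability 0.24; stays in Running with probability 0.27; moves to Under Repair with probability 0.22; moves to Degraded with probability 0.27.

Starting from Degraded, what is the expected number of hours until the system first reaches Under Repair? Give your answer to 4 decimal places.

4.8669

Let t(s) be the expected number of hours to first reach Under Repair from state s, with t(Under Repair) = 0. Conditioning on the first hour:
t(Idle) = 1 + 0.23·t(Idle) + 0.25·t(Degraded) + 0.29·t(Running)
t(Degraded) = 1 + 0.32·t(Idle) + 0.18·t(Degraded) + 0.32·t(Running)
t(Running) = 1 + 0.24·t(Idle) + 0.27·t(Degraded) + 0.27·t(Running)
Solving: t(Idle) = 4.6483, t(Degraded) = 4.8669, t(Running) = 4.6982.
Expected hours from Degraded to Under Repair: 4.8669.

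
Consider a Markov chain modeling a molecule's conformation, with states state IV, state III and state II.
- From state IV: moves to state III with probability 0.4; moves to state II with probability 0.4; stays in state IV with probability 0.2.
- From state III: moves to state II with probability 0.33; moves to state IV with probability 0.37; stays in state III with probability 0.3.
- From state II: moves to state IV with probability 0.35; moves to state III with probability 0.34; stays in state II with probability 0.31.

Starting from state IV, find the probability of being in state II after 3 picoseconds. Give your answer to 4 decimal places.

0.3462

Propagate the distribution vector 3 picoseconds from state IV.
After 0 picoseconds: (1.0000, 0.0000, 0.0000)
After 1 picosecond: (0.2000, 0.4000, 0.4000)
After 2 picoseconds: (0.3280, 0.3360, 0.3360)
After 3 picoseconds: (0.3075, 0.3462, 0.3462)
P(in state II after 3 picoseconds) = 0.3462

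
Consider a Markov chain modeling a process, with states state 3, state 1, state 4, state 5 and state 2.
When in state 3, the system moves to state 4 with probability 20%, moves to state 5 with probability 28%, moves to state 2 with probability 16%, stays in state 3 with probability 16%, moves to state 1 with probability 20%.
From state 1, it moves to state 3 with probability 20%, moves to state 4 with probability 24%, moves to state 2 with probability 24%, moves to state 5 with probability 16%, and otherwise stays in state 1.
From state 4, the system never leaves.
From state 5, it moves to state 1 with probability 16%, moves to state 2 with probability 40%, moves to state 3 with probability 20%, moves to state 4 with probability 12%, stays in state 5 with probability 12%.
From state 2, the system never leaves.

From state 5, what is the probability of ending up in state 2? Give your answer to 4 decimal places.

0.6777

Let h(s) be the probability of absorption at state 2 starting from transient state s. Then h(state 2) = 1 and h(state 4) = 0. By first-step analysis:
h(state 3) = 0.16·h(state 3) + 0.2·h(state 1) + 0.2·0 + 0.28·h(state 5) + 0.16·1
h(state 1) = 0.2·h(state 3) + 0.16·h(state 1) + 0.24·0 + 0.16·h(state 5) + 0.24·1
h(state 5) = 0.2·h(state 3) + 0.16·h(state 1) + 0.12·0 + 0.12·h(state 5) + 0.4·1
Solving: h(state 3) = 0.5461, h(state 1) = 0.5448, h(state 5) = 0.6777.
Starting from state 5, the probability is 0.6777.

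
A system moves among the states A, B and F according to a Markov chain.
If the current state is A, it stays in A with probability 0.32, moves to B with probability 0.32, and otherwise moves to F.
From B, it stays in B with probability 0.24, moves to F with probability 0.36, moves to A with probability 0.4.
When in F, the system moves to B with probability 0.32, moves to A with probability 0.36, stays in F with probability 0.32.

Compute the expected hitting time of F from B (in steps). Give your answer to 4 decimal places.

Let t(s) be the expected number of steps to first reach F from state s, with t(F) = 0. Conditioning on the first step:
t(A) = 1 + 0.32·t(A) + 0.32·t(B)
t(B) = 1 + 0.4·t(A) + 0.24·t(B)
Solving: t(A) = 2.7778, t(B) = 2.7778.
Expected steps from B to F: 2.7778.

2.7778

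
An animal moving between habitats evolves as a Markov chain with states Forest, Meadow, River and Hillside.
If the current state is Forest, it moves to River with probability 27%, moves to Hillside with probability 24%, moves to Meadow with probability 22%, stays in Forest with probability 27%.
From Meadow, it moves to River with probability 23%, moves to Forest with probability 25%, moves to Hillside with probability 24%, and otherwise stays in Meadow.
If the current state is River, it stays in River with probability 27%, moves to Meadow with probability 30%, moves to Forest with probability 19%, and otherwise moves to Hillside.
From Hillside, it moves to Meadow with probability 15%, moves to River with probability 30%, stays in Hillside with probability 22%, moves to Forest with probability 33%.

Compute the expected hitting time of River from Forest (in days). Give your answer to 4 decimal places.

3.7258

Let t(s) be the expected number of days to first reach River from state s, with t(River) = 0. Conditioning on the first day:
t(Forest) = 1 + 0.27·t(Forest) + 0.22·t(Meadow) + 0.24·t(Hillside)
t(Meadow) = 1 + 0.25·t(Forest) + 0.28·t(Meadow) + 0.24·t(Hillside)
t(Hillside) = 1 + 0.33·t(Forest) + 0.15·t(Meadow) + 0.22·t(Hillside)
Solving: t(Forest) = 3.7258, t(Meadow) = 3.8844, t(Hillside) = 3.6053.
Expected days from Forest to River: 3.7258.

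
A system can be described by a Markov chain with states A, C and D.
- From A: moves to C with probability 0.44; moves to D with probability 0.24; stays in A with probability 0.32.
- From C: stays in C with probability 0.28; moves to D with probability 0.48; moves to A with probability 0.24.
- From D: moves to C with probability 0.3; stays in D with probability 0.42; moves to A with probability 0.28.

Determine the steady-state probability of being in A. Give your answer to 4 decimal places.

Let the stationary distribution be π with π = πP and π_1 + π_2 + π_3 = 1.
π_1 = 0.32·π_1 + 0.24·π_2 + 0.28·π_3
π_2 = 0.44·π_1 + 0.28·π_2 + 0.3·π_3
Solving with the normalization constraint gives π = (0.2778, 0.3323, 0.3899).
So the stationary probability of A is 0.2778.

0.2778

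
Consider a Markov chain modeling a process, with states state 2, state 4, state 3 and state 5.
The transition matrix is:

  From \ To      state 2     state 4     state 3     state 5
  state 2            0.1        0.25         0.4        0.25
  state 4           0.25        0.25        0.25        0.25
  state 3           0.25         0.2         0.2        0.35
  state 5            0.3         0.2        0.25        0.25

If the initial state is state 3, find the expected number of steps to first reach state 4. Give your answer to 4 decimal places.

4.7278

Let t(s) be the expected number of steps to first reach state 4 from state s, with t(state 4) = 0. Conditioning on the first step:
t(state 2) = 1 + 0.1·t(state 2) + 0.4·t(state 3) + 0.25·t(state 5)
t(state 3) = 1 + 0.25·t(state 2) + 0.2·t(state 3) + 0.35·t(state 5)
t(state 5) = 1 + 0.3·t(state 2) + 0.25·t(state 3) + 0.25·t(state 5)
Solving: t(state 2) = 4.5230, t(state 3) = 4.7278, t(state 5) = 4.7185.
Expected steps from state 3 to state 4: 4.7278.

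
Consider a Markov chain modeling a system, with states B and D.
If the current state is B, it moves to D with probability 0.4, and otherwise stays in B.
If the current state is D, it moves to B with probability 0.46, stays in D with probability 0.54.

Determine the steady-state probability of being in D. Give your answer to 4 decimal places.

Let the stationary distribution be π with π = πP and π_1 + π_2 = 1.
π_1 = 0.6·π_1 + 0.46·π_2
Solving with the normalization constraint gives π = (0.5349, 0.4651).
So the stationary probability of D is 0.4651.

0.4651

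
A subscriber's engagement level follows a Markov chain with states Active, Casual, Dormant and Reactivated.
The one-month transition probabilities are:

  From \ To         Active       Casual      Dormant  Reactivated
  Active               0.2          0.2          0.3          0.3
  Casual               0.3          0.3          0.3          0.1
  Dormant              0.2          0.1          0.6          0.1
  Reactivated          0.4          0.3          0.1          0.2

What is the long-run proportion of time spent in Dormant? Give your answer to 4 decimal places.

0.3807

Let the stationary distribution be π with π = πP and π_1 + π_2 + π_3 + π_4 = 1.
π_1 = 0.2·π_1 + 0.3·π_2 + 0.2·π_3 + 0.4·π_4
π_2 = 0.2·π_1 + 0.3·π_2 + 0.1·π_3 + 0.3·π_4
π_3 = 0.3·π_1 + 0.3·π_2 + 0.6·π_3 + 0.1·π_4
Solving with the normalization constraint gives π = (0.2533, 0.1985, 0.3807, 0.1674).
So the stationary probability of Dormant is 0.3807.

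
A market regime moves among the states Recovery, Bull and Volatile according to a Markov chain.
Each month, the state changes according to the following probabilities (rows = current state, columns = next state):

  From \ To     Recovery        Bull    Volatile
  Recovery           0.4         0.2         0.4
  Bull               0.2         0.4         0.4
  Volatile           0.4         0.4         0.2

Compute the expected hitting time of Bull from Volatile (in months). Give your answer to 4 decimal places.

3.1250

Let t(s) be the expected number of months to first reach Bull from state s, with t(Bull) = 0. Conditioning on the first month:
t(Recovery) = 1 + 0.4·t(Recovery) + 0.4·t(Volatile)
t(Volatile) = 1 + 0.4·t(Recovery) + 0.2·t(Volatile)
Solving: t(Recovery) = 3.7500, t(Volatile) = 3.1250.
Expected months from Volatile to Bull: 3.1250.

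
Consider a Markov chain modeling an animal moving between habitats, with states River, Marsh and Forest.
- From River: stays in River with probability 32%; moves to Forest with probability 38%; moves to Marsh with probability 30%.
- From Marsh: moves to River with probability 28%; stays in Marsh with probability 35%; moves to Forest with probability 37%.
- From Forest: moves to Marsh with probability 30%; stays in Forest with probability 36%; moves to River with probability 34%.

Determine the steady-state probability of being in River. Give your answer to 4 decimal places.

0.3148

Let the stationary distribution be π with π = πP and π_1 + π_2 + π_3 = 1.
π_1 = 0.32·π_1 + 0.28·π_2 + 0.34·π_3
π_2 = 0.3·π_1 + 0.35·π_2 + 0.3·π_3
Solving with the normalization constraint gives π = (0.3148, 0.3158, 0.3695).
So the stationary probability of River is 0.3148.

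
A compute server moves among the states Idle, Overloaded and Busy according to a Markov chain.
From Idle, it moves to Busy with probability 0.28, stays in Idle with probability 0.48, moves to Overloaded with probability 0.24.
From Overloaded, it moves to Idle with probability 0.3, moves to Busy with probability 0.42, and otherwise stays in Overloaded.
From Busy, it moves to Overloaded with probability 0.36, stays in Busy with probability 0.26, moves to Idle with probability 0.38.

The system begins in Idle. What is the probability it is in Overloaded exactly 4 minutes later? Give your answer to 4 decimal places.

0.2892

Propagate the distribution vector 4 minutes from Idle.
After 0 minutes: (1.0000, 0.0000, 0.0000)
After 1 minute: (0.4800, 0.2400, 0.2800)
After 2 minutes: (0.4088, 0.2832, 0.3080)
After 3 minutes: (0.3982, 0.2883, 0.3135)
After 4 minutes: (0.3968, 0.2892, 0.3141)
P(in Overloaded after 4 minutes) = 0.2892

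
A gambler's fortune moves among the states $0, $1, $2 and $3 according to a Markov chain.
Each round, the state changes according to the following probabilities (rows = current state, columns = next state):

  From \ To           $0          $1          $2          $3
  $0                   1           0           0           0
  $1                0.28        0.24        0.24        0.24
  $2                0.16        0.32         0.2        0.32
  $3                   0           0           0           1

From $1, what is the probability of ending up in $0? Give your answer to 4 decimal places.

Let h(s) be the probability of absorption at $0 starting from transient state s. Then h($0) = 1 and h($3) = 0. By first-step analysis:
h($1) = 0.28·1 + 0.24·h($1) + 0.24·h($2) + 0.24·0
h($2) = 0.16·1 + 0.32·h($1) + 0.2·h($2) + 0.32·0
Solving: h($1) = 0.4940, h($2) = 0.3976.
Starting from $1, the probability is 0.4940.

0.4940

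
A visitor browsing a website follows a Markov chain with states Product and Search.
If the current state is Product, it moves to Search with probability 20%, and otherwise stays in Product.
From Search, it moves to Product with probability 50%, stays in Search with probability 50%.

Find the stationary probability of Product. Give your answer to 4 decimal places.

Let the stationary distribution be π with π = πP and π_1 + π_2 = 1.
π_1 = 0.8·π_1 + 0.5·π_2
Solving with the normalization constraint gives π = (0.7143, 0.2857).
So the stationary probability of Product is 0.7143.

0.7143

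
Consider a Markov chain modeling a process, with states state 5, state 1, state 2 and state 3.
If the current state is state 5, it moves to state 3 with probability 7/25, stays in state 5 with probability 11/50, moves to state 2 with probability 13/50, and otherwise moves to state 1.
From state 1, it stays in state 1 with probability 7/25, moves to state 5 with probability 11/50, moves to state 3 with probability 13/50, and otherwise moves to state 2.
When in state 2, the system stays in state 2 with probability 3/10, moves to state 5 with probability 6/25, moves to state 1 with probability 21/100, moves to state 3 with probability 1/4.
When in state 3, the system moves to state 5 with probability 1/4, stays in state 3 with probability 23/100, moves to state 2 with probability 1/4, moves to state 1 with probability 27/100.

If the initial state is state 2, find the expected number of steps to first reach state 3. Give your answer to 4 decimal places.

3.8572

Let t(s) be the expected number of steps to first reach state 3 from state s, with t(state 3) = 0. Conditioning on the first step:
t(state 5) = 1 + 0.22·t(state 5) + 0.24·t(state 1) + 0.26·t(state 2)
t(state 1) = 1 + 0.22·t(state 5) + 0.28·t(state 1) + 0.24·t(state 2)
t(state 2) = 1 + 0.24·t(state 5) + 0.21·t(state 1) + 0.3·t(state 2)
Solving: t(state 5) = 3.7426, t(state 1) = 3.8182, t(state 2) = 3.8572.
Expected steps from state 2 to state 3: 3.8572.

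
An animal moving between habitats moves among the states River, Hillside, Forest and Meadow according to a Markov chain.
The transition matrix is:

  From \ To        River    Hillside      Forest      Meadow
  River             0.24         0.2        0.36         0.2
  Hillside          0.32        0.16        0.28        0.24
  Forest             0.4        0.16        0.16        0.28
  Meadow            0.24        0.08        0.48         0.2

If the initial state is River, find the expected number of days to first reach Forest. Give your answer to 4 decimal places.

2.6930

Let t(s) be the expected number of days to first reach Forest from state s, with t(Forest) = 0. Conditioning on the first day:
t(River) = 1 + 0.24·t(River) + 0.2·t(Hillside) + 0.2·t(Meadow)
t(Hillside) = 1 + 0.32·t(River) + 0.16·t(Hillside) + 0.24·t(Meadow)
t(Meadow) = 1 + 0.24·t(River) + 0.08·t(Hillside) + 0.2·t(Meadow)
Solving: t(River) = 2.6930, t(Hillside) = 2.8868, t(Meadow) = 2.3466.
Expected days from River to Forest: 2.6930.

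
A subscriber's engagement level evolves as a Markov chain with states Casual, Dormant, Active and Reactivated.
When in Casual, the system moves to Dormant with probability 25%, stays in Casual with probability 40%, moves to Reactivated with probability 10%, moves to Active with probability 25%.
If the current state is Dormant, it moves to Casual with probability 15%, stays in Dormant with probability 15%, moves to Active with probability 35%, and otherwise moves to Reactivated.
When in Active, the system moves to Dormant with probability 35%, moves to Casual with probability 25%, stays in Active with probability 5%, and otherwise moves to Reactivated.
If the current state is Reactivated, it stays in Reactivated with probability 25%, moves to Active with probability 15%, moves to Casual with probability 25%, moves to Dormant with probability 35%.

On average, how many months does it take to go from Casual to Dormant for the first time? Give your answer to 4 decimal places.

3.4862

Let t(s) be the expected number of months to first reach Dormant from state s, with t(Dormant) = 0. Conditioning on the first month:
t(Casual) = 1 + 0.4·t(Casual) + 0.25·t(Active) + 0.1·t(Reactivated)
t(Active) = 1 + 0.25·t(Casual) + 0.05·t(Active) + 0.35·t(Reactivated)
t(Reactivated) = 1 + 0.25·t(Casual) + 0.15·t(Active) + 0.25·t(Reactivated)
Solving: t(Casual) = 3.4862, t(Active) = 3.1193, t(Reactivated) = 3.1193.
Expected months from Casual to Dormant: 3.4862.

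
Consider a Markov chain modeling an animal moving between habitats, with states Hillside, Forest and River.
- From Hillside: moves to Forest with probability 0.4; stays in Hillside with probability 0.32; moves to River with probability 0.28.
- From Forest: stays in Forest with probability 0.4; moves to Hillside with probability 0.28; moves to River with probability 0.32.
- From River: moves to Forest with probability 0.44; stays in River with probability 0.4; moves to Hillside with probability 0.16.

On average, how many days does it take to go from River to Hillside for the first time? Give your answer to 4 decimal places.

Let t(s) be the expected number of days to first reach Hillside from state s, with t(Hillside) = 0. Conditioning on the first day:
t(Forest) = 1 + 0.4·t(Forest) + 0.32·t(River)
t(River) = 1 + 0.44·t(Forest) + 0.4·t(River)
Solving: t(Forest) = 4.1971, t(River) = 4.7445.
Expected days from River to Hillside: 4.7445.

4.7445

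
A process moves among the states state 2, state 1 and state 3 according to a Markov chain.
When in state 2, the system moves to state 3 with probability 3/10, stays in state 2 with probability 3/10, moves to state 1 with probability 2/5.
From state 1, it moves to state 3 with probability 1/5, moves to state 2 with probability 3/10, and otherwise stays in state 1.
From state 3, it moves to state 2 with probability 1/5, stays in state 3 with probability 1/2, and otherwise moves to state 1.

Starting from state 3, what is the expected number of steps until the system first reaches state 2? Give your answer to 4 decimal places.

Let t(s) be the expected number of steps to first reach state 2 from state s, with t(state 2) = 0. Conditioning on the first step:
t(state 1) = 1 + 0.5·t(state 1) + 0.2·t(state 3)
t(state 3) = 1 + 0.3·t(state 1) + 0.5·t(state 3)
Solving: t(state 1) = 3.6842, t(state 3) = 4.2105.
Expected steps from state 3 to state 2: 4.2105.

4.2105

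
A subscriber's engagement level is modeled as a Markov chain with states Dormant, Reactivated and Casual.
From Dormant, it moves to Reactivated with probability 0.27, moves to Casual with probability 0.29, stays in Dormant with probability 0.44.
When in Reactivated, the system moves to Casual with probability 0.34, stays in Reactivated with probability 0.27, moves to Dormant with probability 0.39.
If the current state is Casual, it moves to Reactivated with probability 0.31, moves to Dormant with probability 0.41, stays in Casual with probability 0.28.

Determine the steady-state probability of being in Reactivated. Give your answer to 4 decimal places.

Let the stationary distribution be π with π = πP and π_1 + π_2 + π_3 = 1.
π_1 = 0.44·π_1 + 0.39·π_2 + 0.41·π_3
π_2 = 0.27·π_1 + 0.27·π_2 + 0.31·π_3
Solving with the normalization constraint gives π = (0.4169, 0.2820, 0.3011).
So the stationary probability of Reactivated is 0.2820.

0.2820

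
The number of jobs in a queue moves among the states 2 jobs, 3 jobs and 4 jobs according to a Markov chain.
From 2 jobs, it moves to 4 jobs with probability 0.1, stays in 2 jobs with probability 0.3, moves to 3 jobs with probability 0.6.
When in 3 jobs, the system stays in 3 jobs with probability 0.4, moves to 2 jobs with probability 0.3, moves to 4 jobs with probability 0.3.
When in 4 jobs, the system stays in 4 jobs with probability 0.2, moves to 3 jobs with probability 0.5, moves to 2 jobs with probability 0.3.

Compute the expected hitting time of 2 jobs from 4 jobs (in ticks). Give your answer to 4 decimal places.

3.3333

Let t(s) be the expected number of ticks to first reach 2 jobs from state s, with t(2 jobs) = 0. Conditioning on the first tick:
t(3 jobs) = 1 + 0.4·t(3 jobs) + 0.3·t(4 jobs)
t(4 jobs) = 1 + 0.5·t(3 jobs) + 0.2·t(4 jobs)
Solving: t(3 jobs) = 3.3333, t(4 jobs) = 3.3333.
Expected ticks from 4 jobs to 2 jobs: 3.3333.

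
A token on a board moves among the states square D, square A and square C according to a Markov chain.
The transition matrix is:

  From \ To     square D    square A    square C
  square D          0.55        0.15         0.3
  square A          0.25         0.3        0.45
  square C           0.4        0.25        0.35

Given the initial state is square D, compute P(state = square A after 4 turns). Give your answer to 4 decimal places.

0.2168

Propagate the distribution vector 4 turns from square D.
After 0 turns: (1.0000, 0.0000, 0.0000)
After 1 turn: (0.5500, 0.1500, 0.3000)
After 2 turns: (0.4600, 0.2025, 0.3375)
After 3 turns: (0.4386, 0.2141, 0.3473)
After 4 turns: (0.4337, 0.2168, 0.3495)
P(in square A after 4 turns) = 0.2168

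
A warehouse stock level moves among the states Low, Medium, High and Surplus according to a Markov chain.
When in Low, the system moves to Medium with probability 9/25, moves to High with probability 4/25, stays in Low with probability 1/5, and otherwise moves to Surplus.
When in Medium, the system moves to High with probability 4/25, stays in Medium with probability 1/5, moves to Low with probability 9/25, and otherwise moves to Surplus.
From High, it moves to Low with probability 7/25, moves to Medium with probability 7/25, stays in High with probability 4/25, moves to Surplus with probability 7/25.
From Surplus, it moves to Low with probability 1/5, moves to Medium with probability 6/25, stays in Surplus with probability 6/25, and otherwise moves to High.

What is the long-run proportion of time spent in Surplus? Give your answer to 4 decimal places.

0.2692

Let the stationary distribution be π with π = πP and π_1 + π_2 + π_3 + π_4 = 1.
π_1 = 0.2·π_1 + 0.36·π_2 + 0.28·π_3 + 0.2·π_4
π_2 = 0.36·π_1 + 0.2·π_2 + 0.28·π_3 + 0.24·π_4
π_3 = 0.16·π_1 + 0.16·π_2 + 0.16·π_3 + 0.32·π_4
Solving with the normalization constraint gives π = (0.2592, 0.2685, 0.2031, 0.2692).
So the stationary probability of Surplus is 0.2692.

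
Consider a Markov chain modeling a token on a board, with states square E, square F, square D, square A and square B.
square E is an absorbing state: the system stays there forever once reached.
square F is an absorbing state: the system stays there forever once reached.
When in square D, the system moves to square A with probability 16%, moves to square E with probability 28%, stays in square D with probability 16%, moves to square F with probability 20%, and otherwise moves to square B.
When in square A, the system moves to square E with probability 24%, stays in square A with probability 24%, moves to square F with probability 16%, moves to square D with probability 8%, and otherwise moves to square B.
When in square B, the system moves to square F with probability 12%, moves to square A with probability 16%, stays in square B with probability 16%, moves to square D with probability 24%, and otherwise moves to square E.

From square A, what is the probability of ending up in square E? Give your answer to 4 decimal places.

0.6297

Let h(s) be the probability of absorption at square E starting from transient state s. Then h(square E) = 1 and h(square F) = 0. By first-step analysis:
h(square D) = 0.28·1 + 0.2·0 + 0.16·h(square D) + 0.16·h(square A) + 0.2·h(square B)
h(square A) = 0.24·1 + 0.16·0 + 0.08·h(square D) + 0.24·h(square A) + 0.28·h(square B)
h(square B) = 0.32·1 + 0.12·0 + 0.24·h(square D) + 0.16·h(square A) + 0.16·h(square B)
Solving: h(square D) = 0.6143, h(square A) = 0.6297, h(square B) = 0.6764.
Starting from square A, the probability is 0.6297.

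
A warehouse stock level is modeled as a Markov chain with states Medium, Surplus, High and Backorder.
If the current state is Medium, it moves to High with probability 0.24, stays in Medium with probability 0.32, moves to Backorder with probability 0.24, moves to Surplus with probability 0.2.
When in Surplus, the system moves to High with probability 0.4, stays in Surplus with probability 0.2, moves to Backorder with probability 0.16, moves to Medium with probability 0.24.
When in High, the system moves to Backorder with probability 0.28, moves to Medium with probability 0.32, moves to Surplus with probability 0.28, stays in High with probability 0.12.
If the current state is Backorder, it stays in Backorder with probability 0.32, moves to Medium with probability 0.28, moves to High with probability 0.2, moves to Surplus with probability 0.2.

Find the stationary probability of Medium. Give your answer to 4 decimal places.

Let the stationary distribution be π with π = πP and π_1 + π_2 + π_3 + π_4 = 1.
π_1 = 0.32·π_1 + 0.24·π_2 + 0.32·π_3 + 0.28·π_4
π_2 = 0.2·π_1 + 0.2·π_2 + 0.28·π_3 + 0.2·π_4
π_3 = 0.24·π_1 + 0.4·π_2 + 0.12·π_3 + 0.2·π_4
Solving with the normalization constraint gives π = (0.2924, 0.2189, 0.2366, 0.2521).
So the stationary probability of Medium is 0.2924.

0.2924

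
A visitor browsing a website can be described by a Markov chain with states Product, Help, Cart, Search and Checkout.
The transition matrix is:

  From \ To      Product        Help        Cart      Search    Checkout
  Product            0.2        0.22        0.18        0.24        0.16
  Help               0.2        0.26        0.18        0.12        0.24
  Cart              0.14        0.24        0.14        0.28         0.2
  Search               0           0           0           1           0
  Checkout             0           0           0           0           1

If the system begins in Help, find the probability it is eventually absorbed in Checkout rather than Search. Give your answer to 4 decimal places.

Let h(s) be the probability of absorption at Checkout starting from transient state s. Then h(Checkout) = 1 and h(Search) = 0. By first-step analysis:
h(Product) = 0.2·h(Product) + 0.22·h(Help) + 0.18·h(Cart) + 0.24·0 + 0.16·1
h(Help) = 0.2·h(Product) + 0.26·h(Help) + 0.18·h(Cart) + 0.12·0 + 0.24·1
h(Cart) = 0.14·h(Product) + 0.24·h(Help) + 0.14·h(Cart) + 0.28·0 + 0.2·1
Solving: h(Product) = 0.4587, h(Help) = 0.5611, h(Cart) = 0.4638.
Starting from Help, the probability is 0.5611.

0.5611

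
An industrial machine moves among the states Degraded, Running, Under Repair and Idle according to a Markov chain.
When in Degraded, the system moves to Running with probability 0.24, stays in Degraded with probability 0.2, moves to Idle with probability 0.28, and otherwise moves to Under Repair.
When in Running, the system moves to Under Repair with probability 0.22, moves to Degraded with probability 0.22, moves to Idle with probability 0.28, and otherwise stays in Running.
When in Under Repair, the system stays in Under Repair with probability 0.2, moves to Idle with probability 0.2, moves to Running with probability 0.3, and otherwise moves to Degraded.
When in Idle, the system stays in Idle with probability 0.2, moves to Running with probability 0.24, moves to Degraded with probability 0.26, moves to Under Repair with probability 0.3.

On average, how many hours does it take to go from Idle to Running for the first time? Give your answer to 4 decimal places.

3.9050

Let t(s) be the expected number of hours to first reach Running from state s, with t(Running) = 0. Conditioning on the first hour:
t(Degraded) = 1 + 0.2·t(Degraded) + 0.28·t(Under Repair) + 0.28·t(Idle)
t(Under Repair) = 1 + 0.3·t(Degraded) + 0.2·t(Under Repair) + 0.2·t(Idle)
t(Idle) = 1 + 0.26·t(Degraded) + 0.3·t(Under Repair) + 0.2·t(Idle)
Solving: t(Degraded) = 3.9090, t(Under Repair) = 3.6921, t(Idle) = 3.9050.
Expected hours from Idle to Running: 3.9050.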